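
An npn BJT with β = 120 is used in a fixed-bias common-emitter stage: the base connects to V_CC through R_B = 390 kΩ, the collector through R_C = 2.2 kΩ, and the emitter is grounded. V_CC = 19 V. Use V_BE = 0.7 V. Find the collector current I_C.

I_C ≈ 5.6 mA

Base loop: V_CC = I_B·R_B + V_BE, so I_B = (19 − 0.7)/390 kΩ = 0.0469 mA.
In the active region I_C = β·I_B = 120 × 0.0469 = 5.63 mA.
Collector loop: V_CE = V_CC − I_C·R_C = 19 − 5.63×2.2 = 6.61 V.
Since V_CE = 6.61 V > V_CE(sat) ≈ 0.2 V, the transistor is in the active region as assumed.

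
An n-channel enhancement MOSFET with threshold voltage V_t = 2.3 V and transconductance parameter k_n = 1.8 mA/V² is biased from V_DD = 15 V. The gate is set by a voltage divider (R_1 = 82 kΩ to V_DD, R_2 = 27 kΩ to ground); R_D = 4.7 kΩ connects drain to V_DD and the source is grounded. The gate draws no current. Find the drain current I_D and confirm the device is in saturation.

V_G = V_DD·R_2/(R_1+R_2) = 15×27/109 = 3.72 V. With the source grounded, V_GS = V_G = 3.72 V.
Assume saturation: I_D = (k_n/2)(V_GS − V_t)² = (1.8/2)×(3.72 − 2.3)² = 0.9×1.42² = 1.8 mA.
V_DS = V_DD − I_D·R_D = 15 − 1.8×4.7 = 6.52 V.
Saturation requires V_DS ≥ V_GS − V_t = 1.42 V; 6.52 ≥ 1.42 ✓.

I_D ≈ 1.8 mA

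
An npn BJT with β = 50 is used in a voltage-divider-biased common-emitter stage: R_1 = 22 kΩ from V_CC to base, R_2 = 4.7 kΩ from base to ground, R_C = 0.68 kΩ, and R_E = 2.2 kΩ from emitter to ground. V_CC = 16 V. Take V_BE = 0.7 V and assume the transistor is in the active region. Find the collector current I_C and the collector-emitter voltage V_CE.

I_C ≈ 0.91 mA, V_CE ≈ 13 V

Thevenize the base divider: V_Th = V_CC·R_2/(R_1+R_2) = 16×4.7/26.7 = 2.82 V, R_Th = R_1‖R_2 = 3.87 kΩ.
Base-emitter loop: V_Th = I_B·R_Th + V_BE + (β+1)I_B·R_E, so I_B = (2.82 − 0.7) / (3.87 + 51×2.2) = 0.0182 mA.
I_C = β·I_B = 50×0.0182 = 0.912 mA, and I_E = (β+1)I_B = 0.93 mA.
V_CE = V_CC − I_C·R_C − I_E·R_E = 16 − 0.912×0.68 − 0.93×2.2 = 13.3 V.
V_CE = 13.3 V > 0.2 V confirms active-region operation.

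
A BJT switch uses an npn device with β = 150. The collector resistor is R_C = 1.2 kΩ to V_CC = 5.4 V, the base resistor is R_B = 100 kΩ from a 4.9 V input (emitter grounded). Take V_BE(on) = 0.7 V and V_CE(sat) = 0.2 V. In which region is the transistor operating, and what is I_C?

Assume active: I_B = (4.9 − 0.7)/100 = 0.042 mA, giving I_C = β·I_B = 6.3 mA.
But then V_CE = 5.4 − 6.3×1.2 = -2.16 V < V_CE(sat) = 0.2 V — impossible in the active region.
So the transistor is saturated. With V_CE = 0.2 V, I_C = (V_CC − 0.2)/R_C = 5.2/1.2 = 4.33 mA.
Check: β·I_B = 6.3 mA > I_C = 4.33 mA, confirming saturation.

saturation; I_C ≈ 4.3 mA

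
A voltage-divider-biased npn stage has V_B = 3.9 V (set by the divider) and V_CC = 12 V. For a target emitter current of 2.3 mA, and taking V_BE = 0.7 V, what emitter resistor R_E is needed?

V_E = V_B − V_BE = 3.9 − 0.7 = 3.2 V.
R_E = V_E / I_E = 3.2 / 2.3 = 1.39 kΩ.

R_E ≈ 1.4 kΩ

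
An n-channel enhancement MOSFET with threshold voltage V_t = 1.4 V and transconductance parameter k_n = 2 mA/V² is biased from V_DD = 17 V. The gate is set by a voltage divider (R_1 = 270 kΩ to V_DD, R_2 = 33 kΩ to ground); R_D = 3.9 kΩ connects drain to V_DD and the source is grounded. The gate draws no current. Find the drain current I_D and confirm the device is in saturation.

I_D ≈ 0.2 mA

V_G = V_DD·R_2/(R_1+R_2) = 17×33/303 = 1.85 V. With the source grounded, V_GS = V_G = 1.85 V.
Assume saturation: I_D = (k_n/2)(V_GS − V_t)² = (2/2)×(1.85 − 1.4)² = 1×0.451² = 0.204 mA.
V_DS = V_DD − I_D·R_D = 17 − 0.204×3.9 = 16.2 V.
Saturation requires V_DS ≥ V_GS − V_t = 0.451 V; 16.2 ≥ 0.451 ✓.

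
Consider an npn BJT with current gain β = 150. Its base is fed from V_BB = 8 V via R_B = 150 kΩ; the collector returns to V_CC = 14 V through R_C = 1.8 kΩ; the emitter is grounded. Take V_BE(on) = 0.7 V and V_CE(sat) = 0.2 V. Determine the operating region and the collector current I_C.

Assume active. Base-emitter loop: I_B = (V_BB − V_BE)/R_B = (8 − 0.7)/150 = 0.0487 mA.
I_C = β·I_B = 150×0.0487 = 7.3 mA.
V_CE = V_CC − I_C·R_C = 14 − 7.3×1.8 = 0.86 V > V_CE(sat), so the active-region assumption holds.

active; I_C ≈ 7.3 mA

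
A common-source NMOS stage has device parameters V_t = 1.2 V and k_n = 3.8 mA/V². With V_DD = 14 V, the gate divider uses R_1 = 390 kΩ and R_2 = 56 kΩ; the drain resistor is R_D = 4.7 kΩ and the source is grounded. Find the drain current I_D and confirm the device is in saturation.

V_G = V_DD·R_2/(R_1+R_2) = 14×56/446 = 1.76 V. With the source grounded, V_GS = V_G = 1.76 V.
Assume saturation: I_D = (k_n/2)(V_GS − V_t)² = (3.8/2)×(1.76 − 1.2)² = 1.9×0.558² = 0.591 mA.
V_DS = V_DD − I_D·R_D = 14 − 0.591×4.7 = 11.2 V.
Saturation requires V_DS ≥ V_GS − V_t = 0.558 V; 11.2 ≥ 0.558 ✓.

I_D ≈ 0.59 mA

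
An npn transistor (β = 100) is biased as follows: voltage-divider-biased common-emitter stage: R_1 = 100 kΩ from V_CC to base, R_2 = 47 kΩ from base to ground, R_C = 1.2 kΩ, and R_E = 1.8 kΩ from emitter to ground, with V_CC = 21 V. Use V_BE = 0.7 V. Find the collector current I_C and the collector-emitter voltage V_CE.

Thevenize the base divider: V_Th = V_CC·R_2/(R_1+R_2) = 21×47/147 = 6.71 V, R_Th = R_1‖R_2 = 32 kΩ.
Base-emitter loop: V_Th = I_B·R_Th + V_BE + (β+1)I_B·R_E, so I_B = (6.71 − 0.7) / (32 + 101×1.8) = 0.0281 mA.
I_C = β·I_B = 100×0.0281 = 2.81 mA, and I_E = (β+1)I_B = 2.84 mA.
V_CE = V_CC − I_C·R_C − I_E·R_E = 21 − 2.81×1.2 − 2.84×1.8 = 12.5 V.
V_CE = 12.5 V > 0.2 V confirms active-region operation.

I_C ≈ 2.8 mA, V_CE ≈ 13 V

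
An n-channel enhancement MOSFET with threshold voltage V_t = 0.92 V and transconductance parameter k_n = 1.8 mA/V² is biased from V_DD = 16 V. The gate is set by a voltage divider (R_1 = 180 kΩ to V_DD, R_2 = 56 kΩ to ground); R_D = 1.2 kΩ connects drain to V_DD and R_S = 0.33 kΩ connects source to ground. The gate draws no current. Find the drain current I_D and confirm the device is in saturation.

V_G = V_DD·R_2/(R_1+R_2) = 16×56/236 = 3.8 V.
Assume saturation: I_D = (k_n/2)(V_GS − V_t)² with V_GS = V_G − I_D·R_S = 3.8 − 0.33·I_D.
Substituting gives 0.098·I_D² − 2.71·I_D + 7.45 = 0, with roots I_D = 3.1 or 24.5 mA.
The root I_D = 24.5 mA gives V_GS = -4.3 V ≤ V_t, so take I_D = 3.1 mA.
Then V_GS = 2.77 V and V_DS = V_DD − I_D(R_D+R_S) = 16 − 3.1×1.53 = 11.3 V.
Saturation requires V_DS ≥ V_GS − V_t = 1.85 V; 11.3 ≥ 1.85 ✓.

I_D ≈ 3.1 mA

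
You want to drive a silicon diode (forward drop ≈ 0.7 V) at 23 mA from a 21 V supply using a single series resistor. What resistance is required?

The resistor drops V_S − V_D = 21 − 0.7 = 20.3 V at 23 mA.
R = 20.3 V / 23 mA = 0.883 kΩ.

R ≈ 0.88 kΩ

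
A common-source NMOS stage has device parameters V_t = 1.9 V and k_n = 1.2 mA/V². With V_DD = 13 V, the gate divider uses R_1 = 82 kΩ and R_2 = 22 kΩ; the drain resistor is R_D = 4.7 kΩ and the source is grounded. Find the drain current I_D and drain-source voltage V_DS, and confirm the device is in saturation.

V_G = V_DD·R_2/(R_1+R_2) = 13×22/104 = 2.75 V. With the source grounded, V_GS = V_G = 2.75 V.
Assume saturation: I_D = (k_n/2)(V_GS − V_t)² = (1.2/2)×(2.75 − 1.9)² = 0.6×0.85² = 0.434 mA.
V_DS = V_DD − I_D·R_D = 13 − 0.434×4.7 = 11 V.
Saturation requires V_DS ≥ V_GS − V_t = 0.85 V; 11 ≥ 0.85 ✓.

I_D ≈ 0.43 mA, V_DS ≈ 11 V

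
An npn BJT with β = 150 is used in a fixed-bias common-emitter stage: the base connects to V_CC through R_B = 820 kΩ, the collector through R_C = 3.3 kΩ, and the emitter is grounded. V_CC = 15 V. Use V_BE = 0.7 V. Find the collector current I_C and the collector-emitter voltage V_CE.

Base loop: V_CC = I_B·R_B + V_BE, so I_B = (15 − 0.7)/820 kΩ = 0.0174 mA.
In the active region I_C = β·I_B = 150 × 0.0174 = 2.62 mA.
Collector loop: V_CE = V_CC − I_C·R_C = 15 − 2.62×3.3 = 6.37 V.
Since V_CE = 6.37 V > V_CE(sat) ≈ 0.2 V, the transistor is in the active region as assumed.

I_C ≈ 2.6 mA, V_CE ≈ 6.4 V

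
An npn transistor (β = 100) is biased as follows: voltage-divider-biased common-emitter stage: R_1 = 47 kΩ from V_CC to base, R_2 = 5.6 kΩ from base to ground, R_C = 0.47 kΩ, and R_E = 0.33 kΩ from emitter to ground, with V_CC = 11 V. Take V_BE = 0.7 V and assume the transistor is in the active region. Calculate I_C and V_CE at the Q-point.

Thevenize the base divider: V_Th = V_CC·R_2/(R_1+R_2) = 11×5.6/52.6 = 1.17 V, R_Th = R_1‖R_2 = 5 kΩ.
Base-emitter loop: V_Th = I_B·R_Th + V_BE + (β+1)I_B·R_E, so I_B = (1.17 − 0.7) / (5 + 101×0.33) = 0.0123 mA.
I_C = β·I_B = 100×0.0123 = 1.23 mA, and I_E = (β+1)I_B = 1.24 mA.
V_CE = V_CC − I_C·R_C − I_E·R_E = 11 − 1.23×0.47 − 1.24×0.33 = 10 V.
V_CE = 10 V > 0.2 V confirms active-region operation.

I_C ≈ 1.2 mA, V_CE ≈ 10 V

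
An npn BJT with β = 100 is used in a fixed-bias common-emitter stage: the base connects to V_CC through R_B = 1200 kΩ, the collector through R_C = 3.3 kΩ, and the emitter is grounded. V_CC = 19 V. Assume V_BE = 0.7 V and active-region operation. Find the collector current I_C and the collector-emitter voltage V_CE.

I_C ≈ 1.5 mA, V_CE ≈ 14 V

Base loop: V_CC = I_B·R_B + V_BE, so I_B = (19 − 0.7)/1200 kΩ = 0.0153 mA.
In the active region I_C = β·I_B = 100 × 0.0153 = 1.53 mA.
Collector loop: V_CE = V_CC − I_C·R_C = 19 − 1.53×3.3 = 14 V.
Since V_CE = 14 V > V_CE(sat) ≈ 0.2 V, the transistor is in the active region as assumed.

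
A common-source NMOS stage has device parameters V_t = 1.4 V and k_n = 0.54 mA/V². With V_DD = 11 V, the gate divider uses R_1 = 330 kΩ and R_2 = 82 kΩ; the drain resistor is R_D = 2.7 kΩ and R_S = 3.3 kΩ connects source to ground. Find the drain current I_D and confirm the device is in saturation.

I_D ≈ 0.077 mA

V_G = V_DD·R_2/(R_1+R_2) = 11×82/412 = 2.19 V.
Assume saturation: I_D = (k_n/2)(V_GS − V_t)² with V_GS = V_G − I_D·R_S = 2.19 − 3.3·I_D.
Substituting gives 2.94·I_D² − 2.41·I_D + 0.168 = 0, with roots I_D = 0.0772 or 0.741 mA.
The root I_D = 0.741 mA gives V_GS = -0.257 V ≤ V_t, so take I_D = 0.0772 mA.
Then V_GS = 1.93 V and V_DS = V_DD − I_D(R_D+R_S) = 11 − 0.0772×6 = 10.5 V.
Saturation requires V_DS ≥ V_GS − V_t = 0.535 V; 10.5 ≥ 0.535 ✓.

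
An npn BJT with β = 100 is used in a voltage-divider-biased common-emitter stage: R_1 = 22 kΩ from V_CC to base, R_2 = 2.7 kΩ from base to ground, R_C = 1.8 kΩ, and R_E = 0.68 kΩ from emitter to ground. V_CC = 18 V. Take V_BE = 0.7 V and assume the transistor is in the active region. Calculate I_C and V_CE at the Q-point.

Thevenize the base divider: V_Th = V_CC·R_2/(R_1+R_2) = 18×2.7/24.7 = 1.97 V, R_Th = R_1‖R_2 = 2.4 kΩ.
Base-emitter loop: V_Th = I_B·R_Th + V_BE + (β+1)I_B·R_E, so I_B = (1.97 − 0.7) / (2.4 + 101×0.68) = 0.0178 mA.
I_C = β·I_B = 100×0.0178 = 1.78 mA, and I_E = (β+1)I_B = 1.8 mA.
V_CE = V_CC − I_C·R_C − I_E·R_E = 18 − 1.78×1.8 − 1.8×0.68 = 13.6 V.
V_CE = 13.6 V > 0.2 V confirms active-region operation.

I_C ≈ 1.8 mA, V_CE ≈ 14 V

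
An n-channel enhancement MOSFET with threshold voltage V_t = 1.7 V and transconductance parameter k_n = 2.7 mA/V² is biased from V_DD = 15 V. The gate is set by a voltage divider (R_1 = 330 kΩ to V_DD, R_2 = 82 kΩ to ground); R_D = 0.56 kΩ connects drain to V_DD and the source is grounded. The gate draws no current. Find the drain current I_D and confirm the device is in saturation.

I_D ≈ 2.2 mA

V_G = V_DD·R_2/(R_1+R_2) = 15×82/412 = 2.99 V. With the source grounded, V_GS = V_G = 2.99 V.
Assume saturation: I_D = (k_n/2)(V_GS − V_t)² = (2.7/2)×(2.99 − 1.7)² = 1.35×1.29² = 2.23 mA.
V_DS = V_DD − I_D·R_D = 15 − 2.23×0.56 = 13.8 V.
Saturation requires V_DS ≥ V_GS − V_t = 1.29 V; 13.8 ≥ 1.29 ✓.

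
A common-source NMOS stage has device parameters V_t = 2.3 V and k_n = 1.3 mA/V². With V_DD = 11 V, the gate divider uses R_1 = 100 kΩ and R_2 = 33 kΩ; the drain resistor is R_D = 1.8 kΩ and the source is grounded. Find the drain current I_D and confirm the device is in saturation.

V_G = V_DD·R_2/(R_1+R_2) = 11×33/133 = 2.73 V. With the source grounded, V_GS = V_G = 2.73 V.
Assume saturation: I_D = (k_n/2)(V_GS − V_t)² = (1.3/2)×(2.73 − 2.3)² = 0.65×0.429² = 0.12 mA.
V_DS = V_DD − I_D·R_D = 11 − 0.12×1.8 = 10.8 V.
Saturation requires V_DS ≥ V_GS − V_t = 0.429 V; 10.8 ≥ 0.429 ✓.

I_D ≈ 0.12 mA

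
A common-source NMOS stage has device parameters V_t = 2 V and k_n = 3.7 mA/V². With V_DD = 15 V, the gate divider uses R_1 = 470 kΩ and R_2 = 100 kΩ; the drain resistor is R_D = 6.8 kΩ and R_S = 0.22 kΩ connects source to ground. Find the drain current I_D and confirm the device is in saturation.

I_D ≈ 0.5 mA

V_G = V_DD·R_2/(R_1+R_2) = 15×100/570 = 2.63 V.
Assume saturation: I_D = (k_n/2)(V_GS − V_t)² with V_GS = V_G − I_D·R_S = 2.63 − 0.22·I_D.
Substituting gives 0.0895·I_D² − 1.51·I_D + 0.738 = 0, with roots I_D = 0.502 or 16.4 mA.
The root I_D = 16.4 mA gives V_GS = -0.978 V ≤ V_t, so take I_D = 0.502 mA.
Then V_GS = 2.52 V and V_DS = V_DD − I_D(R_D+R_S) = 15 − 0.502×7.02 = 11.5 V.
Saturation requires V_DS ≥ V_GS − V_t = 0.521 V; 11.5 ≥ 0.521 ✓.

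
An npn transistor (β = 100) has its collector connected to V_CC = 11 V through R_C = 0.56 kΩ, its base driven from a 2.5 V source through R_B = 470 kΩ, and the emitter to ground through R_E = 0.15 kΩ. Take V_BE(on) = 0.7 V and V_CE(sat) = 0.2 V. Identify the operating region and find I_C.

active; I_C ≈ 0.37 mA

Assume active. Base-emitter loop: I_B = (V_BB − V_BE)/(R_B + (β+1)R_E) = (2.5 − 0.7)/(470 + 101×0.15) = 0.00371 mA.
I_C = β·I_B = 100×0.00371 = 0.371 mA.
V_CE = V_CC − I_C·R_C − I_E·R_E = 11 − 0.371×0.56 − 0.375×0.15 = 10.7 V > V_CE(sat), so the active-region assumption holds.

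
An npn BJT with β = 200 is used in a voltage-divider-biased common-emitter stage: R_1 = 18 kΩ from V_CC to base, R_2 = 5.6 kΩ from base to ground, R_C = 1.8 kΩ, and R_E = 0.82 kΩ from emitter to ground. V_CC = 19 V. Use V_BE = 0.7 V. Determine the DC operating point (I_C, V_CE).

I_C ≈ 4.5 mA, V_CE ≈ 7.2 V

Thevenize the base divider: V_Th = V_CC·R_2/(R_1+R_2) = 19×5.6/23.6 = 4.51 V, R_Th = R_1‖R_2 = 4.27 kΩ.
Base-emitter loop: V_Th = I_B·R_Th + V_BE + (β+1)I_B·R_E, so I_B = (4.51 − 0.7) / (4.27 + 201×0.82) = 0.0225 mA.
I_C = β·I_B = 200×0.0225 = 4.5 mA, and I_E = (β+1)I_B = 4.53 mA.
V_CE = V_CC − I_C·R_C − I_E·R_E = 19 − 4.5×1.8 − 4.53×0.82 = 7.18 V.
V_CE = 7.18 V > 0.2 V confirms active-region operation.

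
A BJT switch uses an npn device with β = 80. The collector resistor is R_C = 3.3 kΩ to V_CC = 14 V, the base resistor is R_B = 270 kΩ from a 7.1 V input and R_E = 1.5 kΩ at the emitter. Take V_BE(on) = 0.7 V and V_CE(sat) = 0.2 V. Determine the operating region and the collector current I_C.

active; I_C ≈ 1.3 mA

Assume active. Base-emitter loop: I_B = (V_BB − V_BE)/(R_B + (β+1)R_E) = (7.1 − 0.7)/(270 + 81×1.5) = 0.0163 mA.
I_C = β·I_B = 80×0.0163 = 1.31 mA.
V_CE = V_CC − I_C·R_C − I_E·R_E = 14 − 1.31×3.3 − 1.32×1.5 = 7.7 V > V_CE(sat), so the active-region assumption holds.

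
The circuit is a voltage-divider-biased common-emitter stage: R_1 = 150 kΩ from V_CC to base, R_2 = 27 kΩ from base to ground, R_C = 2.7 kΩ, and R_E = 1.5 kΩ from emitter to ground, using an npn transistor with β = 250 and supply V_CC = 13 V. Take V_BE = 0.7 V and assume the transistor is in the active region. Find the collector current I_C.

I_C ≈ 0.8 mA

Thevenize the base divider: V_Th = V_CC·R_2/(R_1+R_2) = 13×27/177 = 1.98 V, R_Th = R_1‖R_2 = 22.9 kΩ.
Base-emitter loop: V_Th = I_B·R_Th + V_BE + (β+1)I_B·R_E, so I_B = (1.98 − 0.7) / (22.9 + 251×1.5) = 0.00321 mA.
I_C = β·I_B = 250×0.00321 = 0.803 mA, and I_E = (β+1)I_B = 0.806 mA.
V_CE = V_CC − I_C·R_C − I_E·R_E = 13 − 0.803×2.7 − 0.806×1.5 = 9.62 V.
V_CE = 9.62 V > 0.2 V confirms active-region operation.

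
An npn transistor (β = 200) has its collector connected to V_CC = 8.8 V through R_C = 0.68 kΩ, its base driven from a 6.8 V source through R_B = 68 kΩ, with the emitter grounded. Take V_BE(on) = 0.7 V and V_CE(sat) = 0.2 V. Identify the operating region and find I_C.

Assume active: I_B = (6.8 − 0.7)/68 = 0.0897 mA, giving I_C = β·I_B = 17.9 mA.
But then V_CE = 8.8 − 17.9×0.68 = -3.4 V < V_CE(sat) = 0.2 V — impossible in the active region.
So the transistor is saturated. With V_CE = 0.2 V, I_C = (V_CC − 0.2)/R_C = 8.6/0.68 = 12.6 mA.
Check: β·I_B = 17.9 mA > I_C = 12.6 mA, confirming saturation.

saturation; I_C ≈ 13 mA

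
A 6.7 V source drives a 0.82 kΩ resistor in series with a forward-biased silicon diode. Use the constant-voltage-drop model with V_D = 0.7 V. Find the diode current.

I ≈ 7.3 mA

KVL around the loop: 6.7 = V_D + I·R = 0.7 + I × 0.82 kΩ.
So I = (6.7 − 0.7) / 0.82 kΩ = 6 / 0.82 = 7.32 mA.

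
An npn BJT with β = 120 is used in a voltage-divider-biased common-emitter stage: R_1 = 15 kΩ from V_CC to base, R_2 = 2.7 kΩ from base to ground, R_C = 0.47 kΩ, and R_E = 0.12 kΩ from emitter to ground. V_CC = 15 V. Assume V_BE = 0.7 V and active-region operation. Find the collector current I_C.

Thevenize the base divider: V_Th = V_CC·R_2/(R_1+R_2) = 15×2.7/17.7 = 2.29 V, R_Th = R_1‖R_2 = 2.29 kΩ.
Base-emitter loop: V_Th = I_B·R_Th + V_BE + (β+1)I_B·R_E, so I_B = (2.29 − 0.7) / (2.29 + 121×0.12) = 0.0945 mA.
I_C = β·I_B = 120×0.0945 = 11.3 mA, and I_E = (β+1)I_B = 11.4 mA.
V_CE = V_CC − I_C·R_C − I_E·R_E = 15 − 11.3×0.47 − 11.4×0.12 = 8.3 V.
V_CE = 8.3 V > 0.2 V confirms active-region operation.

I_C ≈ 11 mA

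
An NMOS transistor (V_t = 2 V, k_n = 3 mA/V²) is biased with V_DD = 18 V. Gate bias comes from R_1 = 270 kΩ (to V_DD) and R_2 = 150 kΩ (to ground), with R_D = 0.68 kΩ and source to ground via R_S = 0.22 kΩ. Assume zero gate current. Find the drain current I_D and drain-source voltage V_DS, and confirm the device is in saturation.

V_G = V_DD·R_2/(R_1+R_2) = 18×150/420 = 6.43 V.
Assume saturation: I_D = (k_n/2)(V_GS − V_t)² with V_GS = V_G − I_D·R_S = 6.43 − 0.22·I_D.
Substituting gives 0.0726·I_D² − 3.92·I_D + 29.4 = 0, with roots I_D = 9 or 45 mA.
The root I_D = 45 mA gives V_GS = -3.48 V ≤ V_t, so take I_D = 9 mA.
Then V_GS = 4.45 V and V_DS = V_DD − I_D(R_D+R_S) = 18 − 9×0.9 = 9.9 V.
Saturation requires V_DS ≥ V_GS − V_t = 2.45 V; 9.9 ≥ 2.45 ✓.

I_D ≈ 9 mA, V_DS ≈ 9.9 V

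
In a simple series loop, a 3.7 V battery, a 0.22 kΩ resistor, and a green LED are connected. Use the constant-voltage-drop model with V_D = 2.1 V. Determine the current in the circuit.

I ≈ 7.3 mA

KVL around the loop: 3.7 = V_D + I·R = 2.1 + I × 0.22 kΩ.
So I = (3.7 − 2.1) / 0.22 kΩ = 1.6 / 0.22 = 7.27 mA.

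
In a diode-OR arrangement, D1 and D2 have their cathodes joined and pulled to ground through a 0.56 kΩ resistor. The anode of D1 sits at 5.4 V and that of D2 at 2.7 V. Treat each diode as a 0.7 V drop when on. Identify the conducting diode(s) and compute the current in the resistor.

Only D1 conducts; I_R ≈ 8.4 mA

Assume both conduct. Then node N would need to be at both 5.4−0.7 = 4.7 V and 2.7−0.7 = 2 V, which is impossible.
Assume only D1 conducts: V_N = 5.4 − 0.7 = 4.7 V, so I_R = 4.7/0.56 = 8.39 mA.
Check D2: its anode-to-cathode voltage is 2.7 − 4.7 = -2 V < 0.7 V, so it is off. The assumption is consistent.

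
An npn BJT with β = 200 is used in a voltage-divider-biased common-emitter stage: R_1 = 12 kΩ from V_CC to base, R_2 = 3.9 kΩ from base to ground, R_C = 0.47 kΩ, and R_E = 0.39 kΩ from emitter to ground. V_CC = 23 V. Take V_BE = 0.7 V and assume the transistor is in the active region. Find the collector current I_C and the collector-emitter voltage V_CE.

Thevenize the base divider: V_Th = V_CC·R_2/(R_1+R_2) = 23×3.9/15.9 = 5.64 V, R_Th = R_1‖R_2 = 2.94 kΩ.
Base-emitter loop: V_Th = I_B·R_Th + V_BE + (β+1)I_B·R_E, so I_B = (5.64 − 0.7) / (2.94 + 201×0.39) = 0.0608 mA.
I_C = β·I_B = 200×0.0608 = 12.2 mA, and I_E = (β+1)I_B = 12.2 mA.
V_CE = V_CC − I_C·R_C − I_E·R_E = 23 − 12.2×0.47 − 12.2×0.39 = 12.5 V.
V_CE = 12.5 V > 0.2 V confirms active-region operation.

I_C ≈ 12 mA, V_CE ≈ 13 V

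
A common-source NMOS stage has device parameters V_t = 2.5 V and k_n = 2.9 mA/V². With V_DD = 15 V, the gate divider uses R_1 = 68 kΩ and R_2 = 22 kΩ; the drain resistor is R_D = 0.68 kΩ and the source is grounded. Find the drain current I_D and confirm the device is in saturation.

V_G = V_DD·R_2/(R_1+R_2) = 15×22/90 = 3.67 V. With the source grounded, V_GS = V_G = 3.67 V.
Assume saturation: I_D = (k_n/2)(V_GS − V_t)² = (2.9/2)×(3.67 − 2.5)² = 1.45×1.17² = 1.97 mA.
V_DS = V_DD − I_D·R_D = 15 − 1.97×0.68 = 13.7 V.
Saturation requires V_DS ≥ V_GS − V_t = 1.17 V; 13.7 ≥ 1.17 ✓.

I_D ≈ 2 mA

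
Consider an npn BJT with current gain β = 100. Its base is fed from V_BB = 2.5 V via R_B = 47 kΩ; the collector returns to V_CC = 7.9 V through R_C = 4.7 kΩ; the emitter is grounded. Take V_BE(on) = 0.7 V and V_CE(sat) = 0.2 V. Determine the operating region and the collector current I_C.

Assume active: I_B = (2.5 − 0.7)/47 = 0.0383 mA, giving I_C = β·I_B = 3.83 mA.
But then V_CE = 7.9 − 3.83×4.7 = -10.1 V < V_CE(sat) = 0.2 V — impossible in the active region.
So the transistor is saturated. With V_CE = 0.2 V, I_C = (V_CC − 0.2)/R_C = 7.7/4.7 = 1.64 mA.
Check: β·I_B = 3.83 mA > I_C = 1.64 mA, confirming saturation.

saturation; I_C ≈ 1.6 mA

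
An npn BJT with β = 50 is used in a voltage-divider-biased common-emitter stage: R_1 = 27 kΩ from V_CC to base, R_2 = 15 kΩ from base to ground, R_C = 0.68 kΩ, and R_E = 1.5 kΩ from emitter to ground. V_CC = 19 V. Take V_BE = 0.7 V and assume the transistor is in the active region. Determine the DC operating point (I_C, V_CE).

I_C ≈ 3.5 mA, V_CE ≈ 11 V

Thevenize the base divider: V_Th = V_CC·R_2/(R_1+R_2) = 19×15/42 = 6.79 V, R_Th = R_1‖R_2 = 9.64 kΩ.
Base-emitter loop: V_Th = I_B·R_Th + V_BE + (β+1)I_B·R_E, so I_B = (6.79 − 0.7) / (9.64 + 51×1.5) = 0.0706 mA.
I_C = β·I_B = 50×0.0706 = 3.53 mA, and I_E = (β+1)I_B = 3.6 mA.
V_CE = V_CC − I_C·R_C − I_E·R_E = 19 − 3.53×0.68 − 3.6×1.5 = 11.2 V.
V_CE = 11.2 V > 0.2 V confirms active-region operation.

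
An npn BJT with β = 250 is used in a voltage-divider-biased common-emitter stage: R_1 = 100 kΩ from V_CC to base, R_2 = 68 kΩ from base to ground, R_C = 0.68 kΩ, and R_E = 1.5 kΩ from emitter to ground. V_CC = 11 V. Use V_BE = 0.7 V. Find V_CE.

V_CE ≈ 6.1 V

Thevenize the base divider: V_Th = V_CC·R_2/(R_1+R_2) = 11×68/168 = 4.45 V, R_Th = R_1‖R_2 = 40.5 kΩ.
Base-emitter loop: V_Th = I_B·R_Th + V_BE + (β+1)I_B·R_E, so I_B = (4.45 − 0.7) / (40.5 + 251×1.5) = 0.009 mA.
I_C = β·I_B = 250×0.009 = 2.25 mA, and I_E = (β+1)I_B = 2.26 mA.
V_CE = V_CC − I_C·R_C − I_E·R_E = 11 − 2.25×0.68 − 2.26×1.5 = 6.08 V.
V_CE = 6.08 V > 0.2 V confirms active-region operation.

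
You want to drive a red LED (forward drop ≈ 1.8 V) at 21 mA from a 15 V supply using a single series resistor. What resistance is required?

The resistor drops V_S − V_D = 15 − 1.8 = 13.2 V at 21 mA.
R = 13.2 V / 21 mA = 0.629 kΩ.

R ≈ 0.63 kΩ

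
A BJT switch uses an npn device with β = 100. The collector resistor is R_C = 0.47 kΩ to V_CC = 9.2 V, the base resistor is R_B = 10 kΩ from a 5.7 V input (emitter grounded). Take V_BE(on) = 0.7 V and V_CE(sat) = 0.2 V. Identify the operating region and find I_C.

Assume active: I_B = (5.7 − 0.7)/10 = 0.5 mA, giving I_C = β·I_B = 50 mA.
But then V_CE = 9.2 − 50×0.47 = -14.3 V < V_CE(sat) = 0.2 V — impossible in the active region.
So the transistor is saturated. With V_CE = 0.2 V, I_C = (V_CC − 0.2)/R_C = 9/0.47 = 19.1 mA.
Check: β·I_B = 50 mA > I_C = 19.1 mA, confirming saturation.

saturation; I_C ≈ 19 mA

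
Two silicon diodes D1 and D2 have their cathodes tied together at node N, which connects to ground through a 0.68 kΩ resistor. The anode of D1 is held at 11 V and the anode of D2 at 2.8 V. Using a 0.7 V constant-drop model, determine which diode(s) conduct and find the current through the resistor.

Assume both conduct. Then node N would need to be at both 11−0.7 = 10.3 V and 2.8−0.7 = 2.1 V, which is impossible.
Assume only D1 conducts: V_N = 11 − 0.7 = 10.3 V, so I_R = 10.3/0.68 = 15.1 mA.
Check D2: its anode-to-cathode voltage is 2.8 − 10.3 = -7.5 V < 0.7 V, so it is off. The assumption is consistent.

Only D1 conducts; I_R ≈ 15 mA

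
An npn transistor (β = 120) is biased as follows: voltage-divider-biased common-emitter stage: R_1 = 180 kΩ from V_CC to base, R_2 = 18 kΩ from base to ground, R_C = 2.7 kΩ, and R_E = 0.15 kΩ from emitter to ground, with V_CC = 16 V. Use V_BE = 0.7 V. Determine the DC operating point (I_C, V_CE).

Thevenize the base divider: V_Th = V_CC·R_2/(R_1+R_2) = 16×18/198 = 1.45 V, R_Th = R_1‖R_2 = 16.4 kΩ.
Base-emitter loop: V_Th = I_B·R_Th + V_BE + (β+1)I_B·R_E, so I_B = (1.45 − 0.7) / (16.4 + 121×0.15) = 0.0219 mA.
I_C = β·I_B = 120×0.0219 = 2.62 mA, and I_E = (β+1)I_B = 2.65 mA.
V_CE = V_CC − I_C·R_C − I_E·R_E = 16 − 2.62×2.7 − 2.65×0.15 = 8.52 V.
V_CE = 8.52 V > 0.2 V confirms active-region operation.

I_C ≈ 2.6 mA, V_CE ≈ 8.5 V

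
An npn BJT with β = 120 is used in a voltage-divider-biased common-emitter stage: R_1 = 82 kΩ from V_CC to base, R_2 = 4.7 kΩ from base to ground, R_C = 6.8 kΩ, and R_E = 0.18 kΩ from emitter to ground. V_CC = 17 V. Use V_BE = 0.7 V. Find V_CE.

V_CE ≈ 9.9 V

Thevenize the base divider: V_Th = V_CC·R_2/(R_1+R_2) = 17×4.7/86.7 = 0.922 V, R_Th = R_1‖R_2 = 4.45 kΩ.
Base-emitter loop: V_Th = I_B·R_Th + V_BE + (β+1)I_B·R_E, so I_B = (0.922 − 0.7) / (4.45 + 121×0.18) = 0.00845 mA.
I_C = β·I_B = 120×0.00845 = 1.01 mA, and I_E = (β+1)I_B = 1.02 mA.
V_CE = V_CC − I_C·R_C − I_E·R_E = 17 − 1.01×6.8 − 1.02×0.18 = 9.92 V.
V_CE = 9.92 V > 0.2 V confirms active-region operation.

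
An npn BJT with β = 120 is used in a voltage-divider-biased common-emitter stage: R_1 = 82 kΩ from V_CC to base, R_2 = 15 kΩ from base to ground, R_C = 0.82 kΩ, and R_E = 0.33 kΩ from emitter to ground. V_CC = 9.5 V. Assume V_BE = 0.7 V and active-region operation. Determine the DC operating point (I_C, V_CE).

I_C ≈ 1.8 mA, V_CE ≈ 7.5 V

Thevenize the base divider: V_Th = V_CC·R_2/(R_1+R_2) = 9.5×15/97 = 1.47 V, R_Th = R_1‖R_2 = 12.7 kΩ.
Base-emitter loop: V_Th = I_B·R_Th + V_BE + (β+1)I_B·R_E, so I_B = (1.47 − 0.7) / (12.7 + 121×0.33) = 0.0146 mA.
I_C = β·I_B = 120×0.0146 = 1.75 mA, and I_E = (β+1)I_B = 1.77 mA.
V_CE = V_CC − I_C·R_C − I_E·R_E = 9.5 − 1.75×0.82 − 1.77×0.33 = 7.48 V.
V_CE = 7.48 V > 0.2 V confirms active-region operation.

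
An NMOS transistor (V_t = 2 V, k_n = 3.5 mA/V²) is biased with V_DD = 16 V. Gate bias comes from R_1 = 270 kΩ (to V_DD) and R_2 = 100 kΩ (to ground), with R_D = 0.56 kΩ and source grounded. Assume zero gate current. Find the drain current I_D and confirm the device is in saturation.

I_D ≈ 9.5 mA

V_G = V_DD·R_2/(R_1+R_2) = 16×100/370 = 4.32 V. With the source grounded, V_GS = V_G = 4.32 V.
Assume saturation: I_D = (k_n/2)(V_GS − V_t)² = (3.5/2)×(4.32 − 2)² = 1.75×2.32² = 9.45 mA.
V_DS = V_DD − I_D·R_D = 16 − 9.45×0.56 = 10.7 V.
Saturation requires V_DS ≥ V_GS − V_t = 2.32 V; 10.7 ≥ 2.32 ✓.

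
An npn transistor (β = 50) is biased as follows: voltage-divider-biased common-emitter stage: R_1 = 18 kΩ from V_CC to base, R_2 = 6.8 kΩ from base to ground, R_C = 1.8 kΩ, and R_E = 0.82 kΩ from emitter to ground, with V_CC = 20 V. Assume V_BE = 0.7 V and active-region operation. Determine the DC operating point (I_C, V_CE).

Thevenize the base divider: V_Th = V_CC·R_2/(R_1+R_2) = 20×6.8/24.8 = 5.48 V, R_Th = R_1‖R_2 = 4.94 kΩ.
Base-emitter loop: V_Th = I_B·R_Th + V_BE + (β+1)I_B·R_E, so I_B = (5.48 − 0.7) / (4.94 + 51×0.82) = 0.102 mA.
I_C = β·I_B = 50×0.102 = 5.12 mA, and I_E = (β+1)I_B = 5.22 mA.
V_CE = V_CC − I_C·R_C − I_E·R_E = 20 − 5.12×1.8 − 5.22×0.82 = 6.51 V.
V_CE = 6.51 V > 0.2 V confirms active-region operation.

I_C ≈ 5.1 mA, V_CE ≈ 6.5 V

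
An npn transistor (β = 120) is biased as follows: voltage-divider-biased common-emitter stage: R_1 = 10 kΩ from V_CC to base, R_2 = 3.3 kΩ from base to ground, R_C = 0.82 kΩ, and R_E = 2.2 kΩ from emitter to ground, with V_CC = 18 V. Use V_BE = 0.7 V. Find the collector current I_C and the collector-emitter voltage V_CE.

I_C ≈ 1.7 mA, V_CE ≈ 13 V

Thevenize the base divider: V_Th = V_CC·R_2/(R_1+R_2) = 18×3.3/13.3 = 4.47 V, R_Th = R_1‖R_2 = 2.48 kΩ.
Base-emitter loop: V_Th = I_B·R_Th + V_BE + (β+1)I_B·R_E, so I_B = (4.47 − 0.7) / (2.48 + 121×2.2) = 0.014 mA.
I_C = β·I_B = 120×0.014 = 1.68 mA, and I_E = (β+1)I_B = 1.7 mA.
V_CE = V_CC − I_C·R_C − I_E·R_E = 18 − 1.68×0.82 − 1.7×2.2 = 12.9 V.
V_CE = 12.9 V > 0.2 V confirms active-region operation.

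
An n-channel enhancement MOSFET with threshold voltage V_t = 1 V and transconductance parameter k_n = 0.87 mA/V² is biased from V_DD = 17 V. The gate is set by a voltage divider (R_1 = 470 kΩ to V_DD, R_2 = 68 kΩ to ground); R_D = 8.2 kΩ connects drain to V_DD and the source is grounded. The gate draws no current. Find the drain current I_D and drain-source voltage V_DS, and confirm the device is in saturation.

I_D ≈ 0.57 mA, V_DS ≈ 12 V

V_G = V_DD·R_2/(R_1+R_2) = 17×68/538 = 2.15 V. With the source grounded, V_GS = V_G = 2.15 V.
Assume saturation: I_D = (k_n/2)(V_GS − V_t)² = (0.87/2)×(2.15 − 1)² = 0.435×1.15² = 0.574 mA.
V_DS = V_DD − I_D·R_D = 17 − 0.574×8.2 = 12.3 V.
Saturation requires V_DS ≥ V_GS − V_t = 1.15 V; 12.3 ≥ 1.15 ✓.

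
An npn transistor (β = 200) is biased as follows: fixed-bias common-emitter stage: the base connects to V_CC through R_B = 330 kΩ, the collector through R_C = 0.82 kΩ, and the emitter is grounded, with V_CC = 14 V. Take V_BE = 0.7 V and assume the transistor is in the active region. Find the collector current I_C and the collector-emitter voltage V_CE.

Base loop: V_CC = I_B·R_B + V_BE, so I_B = (14 − 0.7)/330 kΩ = 0.0403 mA.
In the active region I_C = β·I_B = 200 × 0.0403 = 8.06 mA.
Collector loop: V_CE = V_CC − I_C·R_C = 14 − 8.06×0.82 = 7.39 V.
Since V_CE = 7.39 V > V_CE(sat) ≈ 0.2 V, the transistor is in the active region as assumed.

I_C ≈ 8.1 mA, V_CE ≈ 7.4 V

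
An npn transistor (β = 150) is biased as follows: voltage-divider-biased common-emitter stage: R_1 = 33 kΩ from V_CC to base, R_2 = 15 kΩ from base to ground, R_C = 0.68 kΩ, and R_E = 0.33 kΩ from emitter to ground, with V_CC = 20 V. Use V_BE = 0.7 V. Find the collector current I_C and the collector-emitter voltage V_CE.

I_C ≈ 14 mA, V_CE ≈ 6 V

Thevenize the base divider: V_Th = V_CC·R_2/(R_1+R_2) = 20×15/48 = 6.25 V, R_Th = R_1‖R_2 = 10.3 kΩ.
Base-emitter loop: V_Th = I_B·R_Th + V_BE + (β+1)I_B·R_E, so I_B = (6.25 − 0.7) / (10.3 + 151×0.33) = 0.0923 mA.
I_C = β·I_B = 150×0.0923 = 13.8 mA, and I_E = (β+1)I_B = 13.9 mA.
V_CE = V_CC − I_C·R_C − I_E·R_E = 20 − 13.8×0.68 − 13.9×0.33 = 5.99 V.
V_CE = 5.99 V > 0.2 V confirms active-region operation.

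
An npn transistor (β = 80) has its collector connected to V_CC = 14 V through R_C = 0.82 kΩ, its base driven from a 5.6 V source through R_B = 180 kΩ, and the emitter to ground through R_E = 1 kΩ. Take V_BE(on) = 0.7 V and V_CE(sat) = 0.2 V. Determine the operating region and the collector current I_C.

Assume active. Base-emitter loop: I_B = (V_BB − V_BE)/(R_B + (β+1)R_E) = (5.6 − 0.7)/(180 + 81×1) = 0.0188 mA.
I_C = β·I_B = 80×0.0188 = 1.5 mA.
V_CE = V_CC − I_C·R_C − I_E·R_E = 14 − 1.5×0.82 − 1.52×1 = 11.2 V > V_CE(sat), so the active-region assumption holds.

active; I_C ≈ 1.5 mA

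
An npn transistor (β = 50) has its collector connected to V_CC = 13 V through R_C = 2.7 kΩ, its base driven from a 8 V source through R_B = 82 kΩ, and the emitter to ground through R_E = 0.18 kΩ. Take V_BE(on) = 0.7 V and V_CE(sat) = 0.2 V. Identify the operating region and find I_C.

Assume active. Base-emitter loop: I_B = (V_BB − V_BE)/(R_B + (β+1)R_E) = (8 − 0.7)/(82 + 51×0.18) = 0.0801 mA.
I_C = β·I_B = 50×0.0801 = 4 mA.
V_CE = V_CC − I_C·R_C − I_E·R_E = 13 − 4×2.7 − 4.08×0.18 = 1.46 V > V_CE(sat), so the active-region assumption holds.

active; I_C ≈ 4 mA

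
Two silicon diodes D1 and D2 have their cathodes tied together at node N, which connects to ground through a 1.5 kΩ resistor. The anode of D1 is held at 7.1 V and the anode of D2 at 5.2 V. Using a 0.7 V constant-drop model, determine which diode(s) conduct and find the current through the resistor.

Assume both conduct. Then node N would need to be at both 7.1−0.7 = 6.4 V and 5.2−0.7 = 4.5 V, which is impossible.
Assume only D1 conducts: V_N = 7.1 − 0.7 = 6.4 V, so I_R = 6.4/1.5 = 4.27 mA.
Check D2: its anode-to-cathode voltage is 5.2 − 6.4 = -1.2 V < 0.7 V, so it is off. The assumption is consistent.

Only D1 conducts; I_R ≈ 4.3 mA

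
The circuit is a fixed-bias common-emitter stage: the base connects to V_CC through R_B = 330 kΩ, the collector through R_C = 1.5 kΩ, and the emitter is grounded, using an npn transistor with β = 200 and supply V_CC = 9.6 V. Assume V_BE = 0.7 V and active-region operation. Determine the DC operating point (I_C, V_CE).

Base loop: V_CC = I_B·R_B + V_BE, so I_B = (9.6 − 0.7)/330 kΩ = 0.027 mA.
In the active region I_C = β·I_B = 200 × 0.027 = 5.39 mA.
Collector loop: V_CE = V_CC − I_C·R_C = 9.6 − 5.39×1.5 = 1.51 V.
Since V_CE = 1.51 V > V_CE(sat) ≈ 0.2 V, the transistor is in the active region as assumed.

I_C ≈ 5.4 mA, V_CE ≈ 1.5 V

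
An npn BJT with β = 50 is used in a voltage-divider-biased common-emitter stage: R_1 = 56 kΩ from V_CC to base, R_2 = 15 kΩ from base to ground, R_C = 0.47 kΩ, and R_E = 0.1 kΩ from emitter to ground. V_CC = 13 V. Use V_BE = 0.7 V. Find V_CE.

V_CE ≈ 9.5 V

Thevenize the base divider: V_Th = V_CC·R_2/(R_1+R_2) = 13×15/71 = 2.75 V, R_Th = R_1‖R_2 = 11.8 kΩ.
Base-emitter loop: V_Th = I_B·R_Th + V_BE + (β+1)I_B·R_E, so I_B = (2.75 − 0.7) / (11.8 + 51×0.1) = 0.121 mA.
I_C = β·I_B = 50×0.121 = 6.04 mA, and I_E = (β+1)I_B = 6.16 mA.
V_CE = V_CC − I_C·R_C − I_E·R_E = 13 − 6.04×0.47 − 6.16×0.1 = 9.54 V.
V_CE = 9.54 V > 0.2 V confirms active-region operation.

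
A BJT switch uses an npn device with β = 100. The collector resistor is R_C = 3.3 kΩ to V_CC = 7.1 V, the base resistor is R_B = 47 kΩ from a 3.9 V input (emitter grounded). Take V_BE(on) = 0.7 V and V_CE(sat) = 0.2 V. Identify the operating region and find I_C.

Assume active: I_B = (3.9 − 0.7)/47 = 0.0681 mA, giving I_C = β·I_B = 6.81 mA.
But then V_CE = 7.1 − 6.81×3.3 = -15.4 V < V_CE(sat) = 0.2 V — impossible in the active region.
So the transistor is saturated. With V_CE = 0.2 V, I_C = (V_CC − 0.2)/R_C = 6.9/3.3 = 2.09 mA.
Check: β·I_B = 6.81 mA > I_C = 2.09 mA, confirming saturation.

saturation; I_C ≈ 2.1 mA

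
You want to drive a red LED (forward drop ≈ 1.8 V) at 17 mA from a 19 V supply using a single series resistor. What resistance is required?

R ≈ 1 kΩ

The resistor drops V_S − V_D = 19 − 1.8 = 17.2 V at 17 mA.
R = 17.2 V / 17 mA = 1.01 kΩ.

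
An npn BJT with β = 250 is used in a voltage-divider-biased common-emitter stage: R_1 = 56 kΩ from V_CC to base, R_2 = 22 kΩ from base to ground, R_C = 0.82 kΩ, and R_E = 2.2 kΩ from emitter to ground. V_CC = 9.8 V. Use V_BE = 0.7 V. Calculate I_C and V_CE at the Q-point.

I_C ≈ 0.91 mA, V_CE ≈ 7 V

Thevenize the base divider: V_Th = V_CC·R_2/(R_1+R_2) = 9.8×22/78 = 2.76 V, R_Th = R_1‖R_2 = 15.8 kΩ.
Base-emitter loop: V_Th = I_B·R_Th + V_BE + (β+1)I_B·R_E, so I_B = (2.76 − 0.7) / (15.8 + 251×2.2) = 0.00363 mA.
I_C = β·I_B = 250×0.00363 = 0.909 mA, and I_E = (β+1)I_B = 0.912 mA.
V_CE = V_CC − I_C·R_C − I_E·R_E = 9.8 − 0.909×0.82 − 0.912×2.2 = 7.05 V.
V_CE = 7.05 V > 0.2 V confirms active-region operation.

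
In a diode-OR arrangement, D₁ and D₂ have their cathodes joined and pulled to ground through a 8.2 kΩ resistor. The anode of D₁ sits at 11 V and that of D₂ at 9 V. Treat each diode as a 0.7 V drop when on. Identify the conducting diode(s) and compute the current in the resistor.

Assume both conduct. Then node N would need to be at both 11−0.7 = 10.3 V and 9−0.7 = 8.3 V, which is impossible.
Assume only D₁ conducts: V_N = 11 − 0.7 = 10.3 V, so I_R = 10.3/8.2 = 1.26 mA.
Check D₂: its anode-to-cathode voltage is 9 − 10.3 = -1.3 V < 0.7 V, so it is off. The assumption is consistent.

Only D₁ conducts; I_R ≈ 1.3 mA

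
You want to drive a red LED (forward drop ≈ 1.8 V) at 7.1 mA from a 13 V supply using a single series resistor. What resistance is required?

The resistor drops V_S − V_D = 13 − 1.8 = 11.2 V at 7.1 mA.
R = 11.2 V / 7.1 mA = 1.58 kΩ.

R ≈ 1.6 kΩ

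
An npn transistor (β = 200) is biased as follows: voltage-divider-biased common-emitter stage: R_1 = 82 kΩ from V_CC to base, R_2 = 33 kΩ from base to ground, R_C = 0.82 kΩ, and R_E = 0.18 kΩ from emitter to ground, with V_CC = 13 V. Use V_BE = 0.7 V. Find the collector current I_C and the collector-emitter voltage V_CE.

Thevenize the base divider: V_Th = V_CC·R_2/(R_1+R_2) = 13×33/115 = 3.73 V, R_Th = R_1‖R_2 = 23.5 kΩ.
Base-emitter loop: V_Th = I_B·R_Th + V_BE + (β+1)I_B·R_E, so I_B = (3.73 − 0.7) / (23.5 + 201×0.18) = 0.0508 mA.
I_C = β·I_B = 200×0.0508 = 10.2 mA, and I_E = (β+1)I_B = 10.2 mA.
V_CE = V_CC − I_C·R_C − I_E·R_E = 13 − 10.2×0.82 − 10.2×0.18 = 2.84 V.
V_CE = 2.84 V > 0.2 V confirms active-region operation.

I_C ≈ 10 mA, V_CE ≈ 2.8 V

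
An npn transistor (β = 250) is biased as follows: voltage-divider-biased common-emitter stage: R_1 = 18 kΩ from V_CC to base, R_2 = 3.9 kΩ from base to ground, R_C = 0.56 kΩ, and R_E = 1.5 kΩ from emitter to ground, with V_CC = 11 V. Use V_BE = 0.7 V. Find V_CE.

V_CE ≈ 9.3 V

Thevenize the base divider: V_Th = V_CC·R_2/(R_1+R_2) = 11×3.9/21.9 = 1.96 V, R_Th = R_1‖R_2 = 3.21 kΩ.
Base-emitter loop: V_Th = I_B·R_Th + V_BE + (β+1)I_B·R_E, so I_B = (1.96 − 0.7) / (3.21 + 251×1.5) = 0.00332 mA.
I_C = β·I_B = 250×0.00332 = 0.829 mA, and I_E = (β+1)I_B = 0.832 mA.
V_CE = V_CC − I_C·R_C − I_E·R_E = 11 − 0.829×0.56 − 0.832×1.5 = 9.29 V.
V_CE = 9.29 V > 0.2 V confirms active-region operation.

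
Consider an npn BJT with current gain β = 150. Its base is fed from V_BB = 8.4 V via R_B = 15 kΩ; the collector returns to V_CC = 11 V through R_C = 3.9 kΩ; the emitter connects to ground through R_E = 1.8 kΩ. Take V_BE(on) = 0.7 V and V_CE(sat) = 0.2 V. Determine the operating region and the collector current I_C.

Assume active: I_B = (8.4 − 0.7)/(15 + 151×1.8) = 0.0268 mA, I_C = β·I_B = 4.03 mA.
Then V_CE = 11 − 4.03×3.9 − 4.05×1.8 = -12 V < 0.2 V — the active assumption fails.
Re-solve with V_CE = 0.2 V. KCL at the emitter: V_E/R_E = (V_BB−0.7−V_E)/R_B + (V_CC−0.2−V_E)/R_C, giving V_E = 3.74 V.
I_C = (V_CC − 0.2 − V_E)/R_C = (10.8 − 3.74)/3.9 = 1.81 mA.
Check: I_B = (7.7 − 3.74)/15 = 0.264 mA, and β·I_B = 39.6 mA > I_C, confirming saturation.

saturation; I_C ≈ 1.8 mA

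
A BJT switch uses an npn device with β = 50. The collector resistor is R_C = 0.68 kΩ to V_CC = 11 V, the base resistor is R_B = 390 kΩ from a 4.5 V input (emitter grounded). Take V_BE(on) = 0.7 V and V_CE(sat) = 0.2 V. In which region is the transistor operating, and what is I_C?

Assume active. Base-emitter loop: I_B = (V_BB − V_BE)/R_B = (4.5 − 0.7)/390 = 0.00974 mA.
I_C = β·I_B = 50×0.00974 = 0.487 mA.
V_CE = V_CC − I_C·R_C = 11 − 0.487×0.68 = 10.7 V > V_CE(sat), so the active-region assumption holds.

active; I_C ≈ 0.49 mA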